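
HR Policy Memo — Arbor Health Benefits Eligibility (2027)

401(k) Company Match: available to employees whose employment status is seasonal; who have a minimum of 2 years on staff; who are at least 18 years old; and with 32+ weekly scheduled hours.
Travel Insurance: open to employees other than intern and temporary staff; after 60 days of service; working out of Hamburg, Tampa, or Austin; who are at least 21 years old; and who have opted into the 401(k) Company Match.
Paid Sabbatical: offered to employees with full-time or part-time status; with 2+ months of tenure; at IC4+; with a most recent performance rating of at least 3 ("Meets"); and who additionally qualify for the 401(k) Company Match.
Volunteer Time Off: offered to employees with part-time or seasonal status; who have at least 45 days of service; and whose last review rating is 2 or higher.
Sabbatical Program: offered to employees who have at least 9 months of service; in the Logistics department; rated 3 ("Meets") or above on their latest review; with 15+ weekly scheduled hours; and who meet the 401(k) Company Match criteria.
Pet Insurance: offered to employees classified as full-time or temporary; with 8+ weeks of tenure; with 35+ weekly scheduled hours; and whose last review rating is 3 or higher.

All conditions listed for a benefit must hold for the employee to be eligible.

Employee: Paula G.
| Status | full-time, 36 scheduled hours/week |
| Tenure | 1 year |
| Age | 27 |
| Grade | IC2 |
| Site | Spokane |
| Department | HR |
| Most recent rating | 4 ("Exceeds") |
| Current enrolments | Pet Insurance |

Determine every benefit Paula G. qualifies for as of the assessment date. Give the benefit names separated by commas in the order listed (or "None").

Pet Insurance

401(k) Company Match — status full-time ✗ (requires seasonal) → not eligible.
Travel Insurance — status full-time ✓ (not excluded); service 1 year ≥ 60 days ✓; site Spokane ✗ (not Hamburg, Tampa, or Austin) → not eligible.
Paid Sabbatical — status full-time ✓; service 1 year ≥ 2 months (≈60 days) ✓; grade IC2 < IC4 ✗ → not eligible.
Volunteer Time Off — status full-time ✗ (requires part-time or seasonal) → not eligible.
Sabbatical Program — service 1 year ≥ 9 months (≈270 days) ✓; dept HR ✗ → not eligible.
Pet Insurance — status full-time ✓; service 1 year ≥ 8 weeks (≈56 days) ✓; 36 hrs/wk ≥ 35 ✓; rating 4 ≥ 3 ✓ → eligible.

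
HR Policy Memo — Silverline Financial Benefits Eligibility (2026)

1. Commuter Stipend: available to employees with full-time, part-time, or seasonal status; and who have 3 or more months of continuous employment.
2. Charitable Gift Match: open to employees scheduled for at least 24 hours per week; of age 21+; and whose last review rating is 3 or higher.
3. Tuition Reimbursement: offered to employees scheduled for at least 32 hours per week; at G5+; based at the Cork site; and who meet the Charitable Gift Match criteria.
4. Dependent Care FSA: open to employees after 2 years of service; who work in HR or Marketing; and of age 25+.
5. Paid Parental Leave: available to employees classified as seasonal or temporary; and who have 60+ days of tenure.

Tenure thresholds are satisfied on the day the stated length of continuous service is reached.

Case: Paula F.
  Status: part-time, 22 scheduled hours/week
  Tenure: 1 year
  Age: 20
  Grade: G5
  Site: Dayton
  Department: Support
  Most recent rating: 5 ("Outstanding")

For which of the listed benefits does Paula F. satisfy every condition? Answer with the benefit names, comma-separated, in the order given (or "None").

Commuter Stipend — status part-time ✓; service 1 year ≥ 3 months (≈90 days) ✓ → eligible.
Charitable Gift Match — 22 hrs/wk < 24 ✗ → not eligible.
Tuition Reimbursement — 22 hrs/wk < 32 ✗ → not eligible.
Dependent Care FSA — service 1 year < 2 years ✗ → not eligible.
Paid Parental Leave — status part-time ✗ (requires seasonal or temporary) → not eligible.

Commuter Stipend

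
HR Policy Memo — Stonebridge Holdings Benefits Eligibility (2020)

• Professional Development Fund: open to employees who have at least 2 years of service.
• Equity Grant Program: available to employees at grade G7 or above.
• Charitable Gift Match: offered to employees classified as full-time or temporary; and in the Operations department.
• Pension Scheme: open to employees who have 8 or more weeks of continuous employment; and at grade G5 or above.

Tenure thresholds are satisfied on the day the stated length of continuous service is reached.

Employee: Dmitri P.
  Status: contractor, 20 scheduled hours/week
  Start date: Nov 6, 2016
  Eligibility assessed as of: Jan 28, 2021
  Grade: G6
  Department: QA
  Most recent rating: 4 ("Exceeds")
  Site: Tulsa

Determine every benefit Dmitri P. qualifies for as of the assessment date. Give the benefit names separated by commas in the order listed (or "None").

Service from Nov 6, 2016 to Jan 28, 2021: 1544 days.
Professional Development Fund — service 1544 days ≥ 2 years (≈730 days) ✓ → eligible.
Equity Grant Program — grade G6 < G7 ✗ → not eligible.
Charitable Gift Match — status contractor ✗ (requires full-time or temporary) → not eligible.
Pension Scheme — service 1544 days ≥ 8 weeks (≈56 days) ✓; grade G6 ≥ G5 ✓ → eligible.

Professional Development Fund, Pension Scheme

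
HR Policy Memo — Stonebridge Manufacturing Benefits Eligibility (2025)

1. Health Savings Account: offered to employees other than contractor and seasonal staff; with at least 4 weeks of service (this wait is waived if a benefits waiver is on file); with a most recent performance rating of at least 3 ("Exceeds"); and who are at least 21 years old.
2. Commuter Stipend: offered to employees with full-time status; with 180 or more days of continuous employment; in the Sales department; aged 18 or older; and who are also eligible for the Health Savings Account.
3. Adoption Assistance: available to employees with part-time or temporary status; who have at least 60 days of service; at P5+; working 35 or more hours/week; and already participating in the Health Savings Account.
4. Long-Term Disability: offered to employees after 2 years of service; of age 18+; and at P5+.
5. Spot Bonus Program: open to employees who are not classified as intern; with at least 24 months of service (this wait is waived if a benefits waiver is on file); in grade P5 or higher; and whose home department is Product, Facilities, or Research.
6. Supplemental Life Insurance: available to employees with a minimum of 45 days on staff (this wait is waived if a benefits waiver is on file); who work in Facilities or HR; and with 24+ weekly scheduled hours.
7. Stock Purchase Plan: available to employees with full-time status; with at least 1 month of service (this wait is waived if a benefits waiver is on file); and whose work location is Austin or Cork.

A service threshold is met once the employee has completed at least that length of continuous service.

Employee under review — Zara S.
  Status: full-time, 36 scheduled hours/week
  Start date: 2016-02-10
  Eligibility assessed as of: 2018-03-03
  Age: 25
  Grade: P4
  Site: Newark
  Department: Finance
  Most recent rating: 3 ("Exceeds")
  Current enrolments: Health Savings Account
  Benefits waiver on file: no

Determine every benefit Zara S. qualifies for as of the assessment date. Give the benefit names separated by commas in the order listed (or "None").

Health Savings Account

Service from 2016-02-10 to 2018-03-03: 752 days.
Health Savings Account — status full-time ✓ (not excluded); no waiver, service 752 days ≥ 4 weeks (≈28 days) ✓; rating 3 ≥ 3 ✓; age 25 ≥ 21 ✓ → eligible.
Commuter Stipend — status full-time ✓; service 752 days ≥ 180 days ✓; dept Finance ✗ → not eligible.
Adoption Assistance — status full-time ✗ (requires part-time or temporary) → not eligible.
Long-Term Disability — service 752 days ≥ 2 years (≈730 days) ✓; age 25 ≥ 18 ✓; grade P4 < P5 ✗ → not eligible.
Spot Bonus Program — status full-time ✓ (not excluded); no waiver, service 752 days ≥ 24 months (≈720 days) ✓; grade P4 < P5 ✗ → not eligible.
Supplemental Life Insurance — no waiver, service 752 days ≥ 45 days ✓; dept Finance ✗ → not eligible.
Stock Purchase Plan — status full-time ✓; no waiver, service 752 days ≥ 1 month (≈30 days) ✓; site Newark ✗ (not Austin or Cork) → not eligible.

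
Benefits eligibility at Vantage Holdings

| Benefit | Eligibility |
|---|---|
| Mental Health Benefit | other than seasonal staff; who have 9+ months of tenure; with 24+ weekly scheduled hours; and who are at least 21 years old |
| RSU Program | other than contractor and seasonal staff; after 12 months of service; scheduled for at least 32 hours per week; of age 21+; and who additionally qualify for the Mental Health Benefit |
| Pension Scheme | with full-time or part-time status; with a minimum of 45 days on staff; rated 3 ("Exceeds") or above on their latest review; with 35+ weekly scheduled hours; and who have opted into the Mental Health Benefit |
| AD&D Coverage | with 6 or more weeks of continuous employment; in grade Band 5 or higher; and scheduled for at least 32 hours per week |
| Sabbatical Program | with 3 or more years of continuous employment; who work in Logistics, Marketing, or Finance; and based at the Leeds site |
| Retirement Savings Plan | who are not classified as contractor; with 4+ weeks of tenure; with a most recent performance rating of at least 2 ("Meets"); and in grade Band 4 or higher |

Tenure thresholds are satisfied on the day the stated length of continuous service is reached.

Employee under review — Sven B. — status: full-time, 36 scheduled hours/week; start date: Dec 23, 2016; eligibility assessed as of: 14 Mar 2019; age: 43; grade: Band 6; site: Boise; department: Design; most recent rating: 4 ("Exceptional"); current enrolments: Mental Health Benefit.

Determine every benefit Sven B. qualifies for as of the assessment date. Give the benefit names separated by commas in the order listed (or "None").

Service from Dec 23, 2016 to 14 Mar 2019: 811 days.
Mental Health Benefit — status full-time ✓ (not excluded); service 811 days ≥ 9 months (≈270 days) ✓; 36 hrs/wk ≥ 24 ✓; age 43 ≥ 21 ✓ → eligible.
RSU Program — status full-time ✓ (not excluded); service 811 days ≥ 12 months (≈360 days) ✓; 36 hrs/wk ≥ 32 ✓; age 43 ≥ 21 ✓; eligible for Mental Health Benefit ✓ → eligible.
Pension Scheme — status full-time ✓; service 811 days ≥ 45 days ✓; rating 4 ≥ 3 ✓; 36 hrs/wk ≥ 35 ✓; enrolled in Mental Health Benefit ✓ → eligible.
AD&D Coverage — service 811 days ≥ 6 weeks (≈42 days) ✓; grade Band 6 ≥ Band 5 ✓; 36 hrs/wk ≥ 32 ✓ → eligible.
Sabbatical Program — service 811 days < 3 years (≈1095 days) ✗ → not eligible.
Retirement Savings Plan — status full-time ✓ (not excluded); service 811 days ≥ 4 weeks (≈28 days) ✓; rating 4 ≥ 2 ✓; grade Band 6 ≥ Band 4 ✓ → eligible.

Mental Health Benefit, RSU Program, Pension Scheme, AD&D Coverage, Retirement Savings Plan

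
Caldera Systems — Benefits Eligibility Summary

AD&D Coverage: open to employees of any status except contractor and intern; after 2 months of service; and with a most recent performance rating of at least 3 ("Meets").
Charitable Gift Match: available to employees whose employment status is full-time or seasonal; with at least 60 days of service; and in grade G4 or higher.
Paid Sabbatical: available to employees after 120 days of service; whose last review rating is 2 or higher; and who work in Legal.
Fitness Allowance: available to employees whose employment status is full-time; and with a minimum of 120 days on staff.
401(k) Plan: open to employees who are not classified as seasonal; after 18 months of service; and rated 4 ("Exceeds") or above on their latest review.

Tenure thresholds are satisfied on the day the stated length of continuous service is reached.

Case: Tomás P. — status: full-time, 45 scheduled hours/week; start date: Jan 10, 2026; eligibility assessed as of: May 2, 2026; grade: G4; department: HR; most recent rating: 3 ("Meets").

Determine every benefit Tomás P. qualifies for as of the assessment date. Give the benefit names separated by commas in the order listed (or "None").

Service from Jan 10, 2026 to May 2, 2026: 112 days.
AD&D Coverage — status full-time ✓ (not excluded); service 112 days ≥ 2 months (≈60 days) ✓; rating 3 ≥ 3 ✓ → eligible.
Charitable Gift Match — status full-time ✓; service 112 days ≥ 60 days ✓; grade G4 ≥ G4 ✓ → eligible.
Paid Sabbatical — service 112 days < 120 days ✗ → not eligible.
Fitness Allowance — status full-time ✓; service 112 days < 120 days ✗ → not eligible.
401(k) Plan — status full-time ✓ (not excluded); service 112 days < 18 months (≈540 days) ✗ → not eligible.

AD&D Coverage, Charitable Gift Match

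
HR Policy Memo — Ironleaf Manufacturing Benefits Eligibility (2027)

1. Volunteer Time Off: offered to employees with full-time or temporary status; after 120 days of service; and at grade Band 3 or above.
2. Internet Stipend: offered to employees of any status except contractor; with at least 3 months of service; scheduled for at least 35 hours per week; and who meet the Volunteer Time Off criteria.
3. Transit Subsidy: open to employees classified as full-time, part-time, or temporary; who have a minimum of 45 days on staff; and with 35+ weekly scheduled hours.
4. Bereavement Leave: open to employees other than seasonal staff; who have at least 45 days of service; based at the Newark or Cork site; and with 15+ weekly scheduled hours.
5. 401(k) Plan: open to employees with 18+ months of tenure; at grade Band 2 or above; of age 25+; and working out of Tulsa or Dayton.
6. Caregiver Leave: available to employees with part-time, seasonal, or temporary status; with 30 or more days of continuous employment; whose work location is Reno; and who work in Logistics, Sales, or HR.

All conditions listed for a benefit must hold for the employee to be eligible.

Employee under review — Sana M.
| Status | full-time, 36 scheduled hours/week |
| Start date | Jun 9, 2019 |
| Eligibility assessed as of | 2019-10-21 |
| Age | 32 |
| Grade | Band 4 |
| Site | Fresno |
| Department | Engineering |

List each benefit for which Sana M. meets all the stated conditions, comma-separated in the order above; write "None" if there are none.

Volunteer Time Off, Internet Stipend, Transit Subsidy

Service from Jun 9, 2019 to 2019-10-21: 134 days.
Volunteer Time Off — status full-time ✓; service 134 days ≥ 120 days ✓; grade Band 4 ≥ Band 3 ✓ → eligible.
Internet Stipend — status full-time ✓ (not excluded); service 134 days ≥ 3 months (≈90 days) ✓; 36 hrs/wk ≥ 35 ✓; eligible for Volunteer Time Off ✓ → eligible.
Transit Subsidy — status full-time ✓; service 134 days ≥ 45 days ✓; 36 hrs/wk ≥ 35 ✓ → eligible.
Bereavement Leave — status full-time ✓ (not excluded); service 134 days ≥ 45 days ✓; site Fresno ✗ (not Newark or Cork) → not eligible.
401(k) Plan — service 134 days < 18 months (≈540 days) ✗ → not eligible.
Caregiver Leave — status full-time ✗ (requires part-time, seasonal, or temporary) → not eligible.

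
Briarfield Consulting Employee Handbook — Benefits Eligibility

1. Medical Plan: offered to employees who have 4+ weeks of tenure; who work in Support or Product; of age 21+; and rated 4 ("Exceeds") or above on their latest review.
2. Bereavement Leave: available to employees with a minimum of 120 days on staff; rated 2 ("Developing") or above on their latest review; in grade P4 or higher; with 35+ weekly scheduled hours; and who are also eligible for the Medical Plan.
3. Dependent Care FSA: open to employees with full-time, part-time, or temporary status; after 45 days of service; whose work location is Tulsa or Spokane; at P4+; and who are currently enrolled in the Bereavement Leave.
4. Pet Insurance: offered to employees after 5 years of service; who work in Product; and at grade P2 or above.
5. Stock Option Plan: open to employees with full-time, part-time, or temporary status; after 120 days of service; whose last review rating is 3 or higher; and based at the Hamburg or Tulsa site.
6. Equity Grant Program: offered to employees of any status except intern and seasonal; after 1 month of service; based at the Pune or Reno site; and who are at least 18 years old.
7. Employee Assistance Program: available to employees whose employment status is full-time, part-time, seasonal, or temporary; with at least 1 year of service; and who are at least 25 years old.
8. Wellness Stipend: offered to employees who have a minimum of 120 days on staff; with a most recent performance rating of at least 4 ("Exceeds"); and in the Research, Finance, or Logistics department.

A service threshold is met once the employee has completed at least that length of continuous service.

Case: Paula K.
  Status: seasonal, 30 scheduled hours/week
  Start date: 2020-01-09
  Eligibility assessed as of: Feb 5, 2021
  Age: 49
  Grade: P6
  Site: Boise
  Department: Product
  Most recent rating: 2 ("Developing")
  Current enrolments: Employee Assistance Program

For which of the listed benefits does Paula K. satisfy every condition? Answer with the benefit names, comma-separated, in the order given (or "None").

Employee Assistance Program

Service from 2020-01-09 to Feb 5, 2021: 393 days.
Medical Plan — service 393 days ≥ 4 weeks (≈28 days) ✓; dept Product ✓; age 49 ≥ 21 ✓; rating 2 < 4 ✗ → not eligible.
Bereavement Leave — service 393 days ≥ 120 days ✓; rating 2 ≥ 2 ✓; grade P6 ≥ P4 ✓; 30 hrs/wk < 35 ✗ → not eligible.
Dependent Care FSA — status seasonal ✗ (requires full-time, part-time, or temporary) → not eligible.
Pet Insurance — service 393 days < 5 years (≈1825 days) ✗ → not eligible.
Stock Option Plan — status seasonal ✗ (requires full-time, part-time, or temporary) → not eligible.
Equity Grant Program — status seasonal ✗ (excluded) → not eligible.
Employee Assistance Program — status seasonal ✓; service 393 days ≥ 1 year (≈365 days) ✓; age 49 ≥ 25 ✓ → eligible.
Wellness Stipend — service 393 days ≥ 120 days ✓; rating 2 < 4 ✗ → not eligible.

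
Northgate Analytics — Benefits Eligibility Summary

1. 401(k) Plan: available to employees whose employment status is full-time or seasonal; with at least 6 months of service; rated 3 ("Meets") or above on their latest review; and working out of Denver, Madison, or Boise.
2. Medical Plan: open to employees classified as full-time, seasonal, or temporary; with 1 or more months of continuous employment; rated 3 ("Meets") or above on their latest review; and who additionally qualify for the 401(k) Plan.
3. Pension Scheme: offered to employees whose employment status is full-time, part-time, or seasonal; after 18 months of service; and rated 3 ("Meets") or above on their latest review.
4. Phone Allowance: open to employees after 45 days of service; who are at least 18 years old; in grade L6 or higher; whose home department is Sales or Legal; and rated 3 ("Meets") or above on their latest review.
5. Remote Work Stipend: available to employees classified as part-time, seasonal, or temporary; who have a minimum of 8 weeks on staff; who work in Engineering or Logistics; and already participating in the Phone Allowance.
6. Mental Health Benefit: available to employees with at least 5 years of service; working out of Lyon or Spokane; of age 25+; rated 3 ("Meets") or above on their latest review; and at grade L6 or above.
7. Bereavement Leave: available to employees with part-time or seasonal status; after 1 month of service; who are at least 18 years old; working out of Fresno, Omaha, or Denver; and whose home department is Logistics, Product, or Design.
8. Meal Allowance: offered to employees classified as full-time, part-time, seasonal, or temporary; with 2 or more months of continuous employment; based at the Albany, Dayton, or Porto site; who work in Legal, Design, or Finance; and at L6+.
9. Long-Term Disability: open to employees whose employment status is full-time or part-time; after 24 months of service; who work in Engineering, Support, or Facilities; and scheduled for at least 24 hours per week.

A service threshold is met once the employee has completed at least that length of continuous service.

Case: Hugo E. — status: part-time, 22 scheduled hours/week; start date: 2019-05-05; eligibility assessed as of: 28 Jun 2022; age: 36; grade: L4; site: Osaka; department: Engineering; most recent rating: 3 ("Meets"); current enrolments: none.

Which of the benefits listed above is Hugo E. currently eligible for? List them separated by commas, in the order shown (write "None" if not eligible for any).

Service from 2019-05-05 to 28 Jun 2022: 1150 days.
401(k) Plan — status part-time ✗ (requires full-time or seasonal) → not eligible.
Medical Plan — status part-time ✗ (requires full-time, seasonal, or temporary) → not eligible.
Pension Scheme — status part-time ✓; service 1150 days ≥ 18 months (≈540 days) ✓; rating 3 ≥ 3 ✓ → eligible.
Phone Allowance — service 1150 days ≥ 45 days ✓; age 36 ≥ 18 ✓; grade L4 < L6 ✗ → not eligible.
Remote Work Stipend — status part-time ✓; service 1150 days ≥ 8 weeks (≈56 days) ✓; dept Engineering ✓; not enrolled in Phone Allowance ✗ → not eligible.
Mental Health Benefit — service 1150 days < 5 years (≈1825 days) ✗ → not eligible.
Bereavement Leave — status part-time ✓; service 1150 days ≥ 1 month (≈30 days) ✓; age 36 ≥ 18 ✓; site Osaka ✗ (not Fresno, Omaha, or Denver) → not eligible.
Meal Allowance — status part-time ✓; service 1150 days ≥ 2 months (≈60 days) ✓; site Osaka ✗ (not Albany, Dayton, or Porto) → not eligible.
Long-Term Disability — status part-time ✓; service 1150 days ≥ 24 months (≈720 days) ✓; dept Engineering ✓; 22 hrs/wk < 24 ✗ → not eligible.

Pension Scheme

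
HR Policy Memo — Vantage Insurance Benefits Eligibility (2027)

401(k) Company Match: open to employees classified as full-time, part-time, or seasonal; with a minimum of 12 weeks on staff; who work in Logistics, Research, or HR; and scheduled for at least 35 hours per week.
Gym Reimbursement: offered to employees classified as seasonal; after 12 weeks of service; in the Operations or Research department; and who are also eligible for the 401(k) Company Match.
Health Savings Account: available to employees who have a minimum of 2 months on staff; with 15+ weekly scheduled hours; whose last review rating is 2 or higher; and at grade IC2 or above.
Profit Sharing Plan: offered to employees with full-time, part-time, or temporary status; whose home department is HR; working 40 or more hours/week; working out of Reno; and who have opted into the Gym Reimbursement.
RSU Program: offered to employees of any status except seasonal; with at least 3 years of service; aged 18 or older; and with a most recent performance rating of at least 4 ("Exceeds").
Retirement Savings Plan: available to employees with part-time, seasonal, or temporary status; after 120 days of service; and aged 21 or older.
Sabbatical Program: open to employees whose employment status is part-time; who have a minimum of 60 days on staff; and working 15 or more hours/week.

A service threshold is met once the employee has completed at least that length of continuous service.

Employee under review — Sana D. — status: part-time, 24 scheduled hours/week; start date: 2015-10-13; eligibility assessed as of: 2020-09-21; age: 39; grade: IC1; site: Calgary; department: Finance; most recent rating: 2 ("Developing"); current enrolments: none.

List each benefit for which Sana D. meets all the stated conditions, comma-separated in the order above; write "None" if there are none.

Service from 2015-10-13 to 2020-09-21: 1805 days.
401(k) Company Match — status part-time ✓; service 1805 days ≥ 12 weeks (≈84 days) ✓; dept Finance ✗ → not eligible.
Gym Reimbursement — status part-time ✗ (requires seasonal) → not eligible.
Health Savings Account — service 1805 days ≥ 2 months (≈60 days) ✓; 24 hrs/wk ≥ 15 ✓; rating 2 ≥ 2 ✓; grade IC1 < IC2 ✗ → not eligible.
Profit Sharing Plan — status part-time ✓; dept Finance ✗ → not eligible.
RSU Program — status part-time ✓ (not excluded); service 1805 days ≥ 3 years (≈1095 days) ✓; age 39 ≥ 18 ✓; rating 2 < 4 ✗ → not eligible.
Retirement Savings Plan — status part-time ✓; service 1805 days ≥ 120 days ✓; age 39 ≥ 21 ✓ → eligible.
Sabbatical Program — status part-time ✓; service 1805 days ≥ 60 days ✓; 24 hrs/wk ≥ 15 ✓ → eligible.

Retirement Savings Plan, Sabbatical Program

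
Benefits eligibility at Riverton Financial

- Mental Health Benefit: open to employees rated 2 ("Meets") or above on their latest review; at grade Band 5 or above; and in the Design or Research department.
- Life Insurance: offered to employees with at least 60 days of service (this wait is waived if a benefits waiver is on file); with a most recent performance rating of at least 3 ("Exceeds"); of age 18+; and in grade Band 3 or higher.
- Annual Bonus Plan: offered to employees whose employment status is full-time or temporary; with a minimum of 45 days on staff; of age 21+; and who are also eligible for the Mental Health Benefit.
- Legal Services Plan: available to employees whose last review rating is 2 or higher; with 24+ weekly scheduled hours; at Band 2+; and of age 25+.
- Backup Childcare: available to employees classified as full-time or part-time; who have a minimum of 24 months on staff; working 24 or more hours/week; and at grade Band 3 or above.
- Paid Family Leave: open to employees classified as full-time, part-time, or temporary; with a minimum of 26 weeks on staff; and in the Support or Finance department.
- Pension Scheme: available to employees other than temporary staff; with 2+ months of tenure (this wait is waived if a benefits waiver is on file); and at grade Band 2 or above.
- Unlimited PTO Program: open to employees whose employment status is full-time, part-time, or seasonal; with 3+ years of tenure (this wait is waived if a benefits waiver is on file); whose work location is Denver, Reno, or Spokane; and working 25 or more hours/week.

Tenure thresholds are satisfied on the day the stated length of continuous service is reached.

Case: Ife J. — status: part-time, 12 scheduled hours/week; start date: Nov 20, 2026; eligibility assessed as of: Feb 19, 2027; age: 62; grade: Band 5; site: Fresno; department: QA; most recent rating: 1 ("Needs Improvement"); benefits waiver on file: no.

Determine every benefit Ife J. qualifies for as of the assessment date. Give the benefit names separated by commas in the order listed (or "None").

Service from Nov 20, 2026 to Feb 19, 2027: 91 days.
Mental Health Benefit — rating 1 < 2 ✗ → not eligible.
Life Insurance — no waiver, service 91 days ≥ 60 days ✓; rating 1 < 3 ✗ → not eligible.
Annual Bonus Plan — status part-time ✗ (requires full-time or temporary) → not eligible.
Legal Services Plan — rating 1 < 2 ✗ → not eligible.
Backup Childcare — status part-time ✓; service 91 days < 24 months (≈720 days) ✗ → not eligible.
Paid Family Leave — status part-time ✓; service 91 days < 26 weeks (≈182 days) ✗ → not eligible.
Pension Scheme — status part-time ✓ (not excluded); no waiver, service 91 days ≥ 2 months (≈60 days) ✓; grade Band 5 ≥ Band 2 ✓ → eligible.
Unlimited PTO Program — status part-time ✓; no waiver, service 91 days < 3 years (≈1095 days) ✗ → not eligible.

Pension Scheme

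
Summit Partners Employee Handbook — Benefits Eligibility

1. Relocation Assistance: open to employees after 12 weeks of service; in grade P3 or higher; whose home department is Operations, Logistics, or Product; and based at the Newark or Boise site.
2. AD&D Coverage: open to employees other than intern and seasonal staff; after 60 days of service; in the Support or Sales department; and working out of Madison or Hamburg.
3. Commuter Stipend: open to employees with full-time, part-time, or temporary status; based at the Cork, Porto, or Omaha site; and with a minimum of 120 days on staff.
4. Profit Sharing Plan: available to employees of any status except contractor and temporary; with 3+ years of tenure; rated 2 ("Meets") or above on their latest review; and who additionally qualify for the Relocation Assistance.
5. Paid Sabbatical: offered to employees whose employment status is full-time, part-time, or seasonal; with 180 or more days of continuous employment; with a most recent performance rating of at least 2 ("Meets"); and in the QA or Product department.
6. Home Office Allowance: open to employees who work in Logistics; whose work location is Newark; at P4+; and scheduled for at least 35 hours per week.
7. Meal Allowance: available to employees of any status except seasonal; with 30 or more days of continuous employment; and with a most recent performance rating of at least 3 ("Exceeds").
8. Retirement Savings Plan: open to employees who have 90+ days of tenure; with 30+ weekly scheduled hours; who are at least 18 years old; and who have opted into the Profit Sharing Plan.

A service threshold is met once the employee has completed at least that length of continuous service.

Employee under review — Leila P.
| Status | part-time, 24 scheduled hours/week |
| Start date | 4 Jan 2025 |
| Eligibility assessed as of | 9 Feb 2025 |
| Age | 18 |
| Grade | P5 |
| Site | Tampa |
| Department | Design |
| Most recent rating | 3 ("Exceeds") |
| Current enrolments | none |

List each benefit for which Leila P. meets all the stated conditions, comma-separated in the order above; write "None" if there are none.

Service from 4 Jan 2025 to 9 Feb 2025: 36 days.
Relocation Assistance — service 36 days < 12 weeks (≈84 days) ✗ → not eligible.
AD&D Coverage — status part-time ✓ (not excluded); service 36 days < 60 days ✗ → not eligible.
Commuter Stipend — status part-time ✓; site Tampa ✗ (not Cork, Porto, or Omaha) → not eligible.
Profit Sharing Plan — status part-time ✓ (not excluded); service 36 days < 3 years (≈1095 days) ✗ → not eligible.
Paid Sabbatical — status part-time ✓; service 36 days < 180 days ✗ → not eligible.
Home Office Allowance — dept Design ✗ → not eligible.
Meal Allowance — status part-time ✓ (not excluded); service 36 days ≥ 30 days ✓; rating 3 ≥ 3 ✓ → eligible.
Retirement Savings Plan — service 36 days < 90 days ✗ → not eligible.

Meal Allowance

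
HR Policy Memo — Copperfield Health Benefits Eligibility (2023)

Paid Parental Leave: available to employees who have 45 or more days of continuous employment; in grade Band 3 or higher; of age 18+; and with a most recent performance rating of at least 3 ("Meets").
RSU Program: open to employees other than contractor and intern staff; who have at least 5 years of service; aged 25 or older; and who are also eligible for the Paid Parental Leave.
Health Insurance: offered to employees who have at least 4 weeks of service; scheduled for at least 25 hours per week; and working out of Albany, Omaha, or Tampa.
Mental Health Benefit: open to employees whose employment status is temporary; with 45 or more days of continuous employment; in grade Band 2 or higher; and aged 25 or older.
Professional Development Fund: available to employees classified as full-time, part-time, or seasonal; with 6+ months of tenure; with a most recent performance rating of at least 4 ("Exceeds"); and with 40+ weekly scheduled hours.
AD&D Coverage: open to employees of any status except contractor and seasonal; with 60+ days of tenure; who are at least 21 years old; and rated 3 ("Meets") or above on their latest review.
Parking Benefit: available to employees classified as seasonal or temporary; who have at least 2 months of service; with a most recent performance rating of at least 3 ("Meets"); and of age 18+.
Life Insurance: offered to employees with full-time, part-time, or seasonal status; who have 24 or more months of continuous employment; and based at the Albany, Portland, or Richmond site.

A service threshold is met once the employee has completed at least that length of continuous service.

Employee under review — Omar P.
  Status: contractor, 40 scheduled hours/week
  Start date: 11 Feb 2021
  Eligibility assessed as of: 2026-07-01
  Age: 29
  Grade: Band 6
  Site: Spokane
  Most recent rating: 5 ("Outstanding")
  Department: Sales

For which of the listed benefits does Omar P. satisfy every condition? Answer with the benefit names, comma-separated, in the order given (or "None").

Service from 11 Feb 2021 to 2026-07-01: 1966 days.
Paid Parental Leave — service 1966 days ≥ 45 days ✓; grade Band 6 ≥ Band 3 ✓; age 29 ≥ 18 ✓; rating 5 ≥ 3 ✓ → eligible.
RSU Program — status contractor ✗ (excluded) → not eligible.
Health Insurance — service 1966 days ≥ 4 weeks (≈28 days) ✓; 40 hrs/wk ≥ 25 ✓; site Spokane ✗ (not Albany, Omaha, or Tampa) → not eligible.
Mental Health Benefit — status contractor ✗ (requires temporary) → not eligible.
Professional Development Fund — status contractor ✗ (requires full-time, part-time, or seasonal) → not eligible.
AD&D Coverage — status contractor ✗ (excluded) → not eligible.
Parking Benefit — status contractor ✗ (requires seasonal or temporary) → not eligible.
Life Insurance — status contractor ✗ (requires full-time, part-time, or seasonal) → not eligible.

Paid Parental Leave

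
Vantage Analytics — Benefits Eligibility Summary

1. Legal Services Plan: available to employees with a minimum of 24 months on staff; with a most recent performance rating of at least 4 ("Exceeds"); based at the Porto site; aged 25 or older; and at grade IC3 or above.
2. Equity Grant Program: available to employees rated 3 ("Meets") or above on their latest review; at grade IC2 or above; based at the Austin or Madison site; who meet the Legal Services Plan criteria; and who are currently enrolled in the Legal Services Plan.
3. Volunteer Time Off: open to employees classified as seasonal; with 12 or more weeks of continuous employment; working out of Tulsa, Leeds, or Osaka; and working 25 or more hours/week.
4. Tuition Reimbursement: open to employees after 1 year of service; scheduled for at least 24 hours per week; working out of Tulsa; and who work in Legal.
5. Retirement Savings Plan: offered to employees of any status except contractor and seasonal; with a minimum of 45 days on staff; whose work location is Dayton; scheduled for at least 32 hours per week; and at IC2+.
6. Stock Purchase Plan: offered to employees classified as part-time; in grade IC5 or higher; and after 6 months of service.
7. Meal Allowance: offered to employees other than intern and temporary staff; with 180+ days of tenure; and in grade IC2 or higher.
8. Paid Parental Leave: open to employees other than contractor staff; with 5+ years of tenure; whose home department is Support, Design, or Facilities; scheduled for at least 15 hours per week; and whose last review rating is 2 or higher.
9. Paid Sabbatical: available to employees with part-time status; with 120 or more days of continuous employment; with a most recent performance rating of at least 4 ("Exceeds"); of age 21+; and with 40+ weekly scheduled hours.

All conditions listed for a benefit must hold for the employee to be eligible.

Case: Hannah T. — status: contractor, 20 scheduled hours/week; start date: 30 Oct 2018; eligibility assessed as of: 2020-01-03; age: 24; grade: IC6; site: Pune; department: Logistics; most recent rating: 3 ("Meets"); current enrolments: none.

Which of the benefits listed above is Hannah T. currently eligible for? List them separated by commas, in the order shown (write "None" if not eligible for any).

Meal Allowance

Service from 30 Oct 2018 to 2020-01-03: 430 days.
Legal Services Plan — service 430 days < 24 months (≈720 days) ✗ → not eligible.
Equity Grant Program — rating 3 ≥ 3 ✓; grade IC6 ≥ IC2 ✓; site Pune ✗ (not Austin or Madison) → not eligible.
Volunteer Time Off — status contractor ✗ (requires seasonal) → not eligible.
Tuition Reimbursement — service 430 days ≥ 1 year (≈365 days) ✓; 20 hrs/wk < 24 ✗ → not eligible.
Retirement Savings Plan — status contractor ✗ (excluded) → not eligible.
Stock Purchase Plan — status contractor ✗ (requires part-time) → not eligible.
Meal Allowance — status contractor ✓ (not excluded); service 430 days ≥ 180 days ✓; grade IC6 ≥ IC2 ✓ → eligible.
Paid Parental Leave — status contractor ✗ (excluded) → not eligible.
Paid Sabbatical — status contractor ✗ (requires part-time) → not eligible.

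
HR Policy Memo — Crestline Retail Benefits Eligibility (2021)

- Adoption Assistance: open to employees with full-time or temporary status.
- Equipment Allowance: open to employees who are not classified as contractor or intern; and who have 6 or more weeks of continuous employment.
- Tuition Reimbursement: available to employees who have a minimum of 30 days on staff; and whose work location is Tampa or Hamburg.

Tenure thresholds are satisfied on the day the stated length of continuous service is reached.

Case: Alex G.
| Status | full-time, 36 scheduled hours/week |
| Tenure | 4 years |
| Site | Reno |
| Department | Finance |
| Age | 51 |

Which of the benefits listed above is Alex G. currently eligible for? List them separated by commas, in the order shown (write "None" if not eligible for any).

Adoption Assistance, Equipment Allowance

Adoption Assistance — status full-time ✓ → eligible.
Equipment Allowance — status full-time ✓ (not excluded); service 4 years ≥ 6 weeks (≈42 days) ✓ → eligible.
Tuition Reimbursement — service 4 years ≥ 30 days ✓; site Reno ✗ (not Tampa or Hamburg) → not eligible.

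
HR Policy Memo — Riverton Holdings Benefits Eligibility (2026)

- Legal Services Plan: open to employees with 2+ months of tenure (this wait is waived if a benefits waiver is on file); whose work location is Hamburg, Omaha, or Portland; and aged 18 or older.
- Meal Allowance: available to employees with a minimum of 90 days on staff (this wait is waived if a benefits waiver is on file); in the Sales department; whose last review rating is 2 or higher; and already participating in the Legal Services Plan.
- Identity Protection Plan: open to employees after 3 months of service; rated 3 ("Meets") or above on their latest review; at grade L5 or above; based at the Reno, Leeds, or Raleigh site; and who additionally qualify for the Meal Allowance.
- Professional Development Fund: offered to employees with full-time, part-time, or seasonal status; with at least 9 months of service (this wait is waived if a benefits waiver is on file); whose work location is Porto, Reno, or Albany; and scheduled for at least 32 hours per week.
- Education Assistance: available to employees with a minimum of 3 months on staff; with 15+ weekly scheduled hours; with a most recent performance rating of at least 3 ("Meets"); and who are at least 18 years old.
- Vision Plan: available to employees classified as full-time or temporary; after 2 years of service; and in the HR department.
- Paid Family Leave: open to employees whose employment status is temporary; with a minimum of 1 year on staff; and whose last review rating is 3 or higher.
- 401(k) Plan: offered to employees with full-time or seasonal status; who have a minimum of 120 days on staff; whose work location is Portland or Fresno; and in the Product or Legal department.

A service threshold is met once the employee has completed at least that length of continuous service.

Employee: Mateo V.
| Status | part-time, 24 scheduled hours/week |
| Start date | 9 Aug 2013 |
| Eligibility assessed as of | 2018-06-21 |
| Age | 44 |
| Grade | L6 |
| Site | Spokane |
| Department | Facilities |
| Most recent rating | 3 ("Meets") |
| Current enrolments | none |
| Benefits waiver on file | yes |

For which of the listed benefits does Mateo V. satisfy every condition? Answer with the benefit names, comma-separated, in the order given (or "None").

Education Assistance

Service from 9 Aug 2013 to 2018-06-21: 1777 days.
Legal Services Plan — benefits waiver on file ✓; site Spokane ✗ (not Hamburg, Omaha, or Portland) → not eligible.
Meal Allowance — benefits waiver on file ✓; dept Facilities ✗ → not eligible.
Identity Protection Plan — service 1777 days ≥ 3 months (≈90 days) ✓; rating 3 ≥ 3 ✓; grade L6 ≥ L5 ✓; site Spokane ✗ (not Reno, Leeds, or Raleigh) → not eligible.
Professional Development Fund — status part-time ✓; benefits waiver on file ✓; site Spokane ✗ (not Porto, Reno, or Albany) → not eligible.
Education Assistance — service 1777 days ≥ 3 months (≈90 days) ✓; 24 hrs/wk ≥ 15 ✓; rating 3 ≥ 3 ✓; age 44 ≥ 18 ✓ → eligible.
Vision Plan — status part-time ✗ (requires full-time or temporary) → not eligible.
Paid Family Leave — status part-time ✗ (requires temporary) → not eligible.
401(k) Plan — status part-time ✗ (requires full-time or seasonal) → not eligible.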